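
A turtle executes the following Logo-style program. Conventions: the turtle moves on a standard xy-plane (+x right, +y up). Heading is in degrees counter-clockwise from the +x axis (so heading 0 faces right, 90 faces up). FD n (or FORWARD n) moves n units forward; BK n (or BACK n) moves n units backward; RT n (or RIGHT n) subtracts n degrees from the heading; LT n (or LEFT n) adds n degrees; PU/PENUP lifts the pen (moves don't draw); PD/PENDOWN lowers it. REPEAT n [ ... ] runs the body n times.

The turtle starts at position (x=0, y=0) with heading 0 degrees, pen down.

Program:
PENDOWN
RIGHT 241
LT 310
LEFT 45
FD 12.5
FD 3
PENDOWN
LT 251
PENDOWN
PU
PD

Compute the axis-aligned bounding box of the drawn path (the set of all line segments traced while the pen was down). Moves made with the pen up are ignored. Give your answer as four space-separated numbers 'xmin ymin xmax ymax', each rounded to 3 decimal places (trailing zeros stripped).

Answer: -6.304 0 0 14.16

Derivation:
Executing turtle program step by step:
Start: pos=(0,0), heading=0, pen down
PD: pen down
RT 241: heading 0 -> 119
LT 310: heading 119 -> 69
LT 45: heading 69 -> 114
FD 12.5: (0,0) -> (-5.084,11.419) [heading=114, draw]
FD 3: (-5.084,11.419) -> (-6.304,14.16) [heading=114, draw]
PD: pen down
LT 251: heading 114 -> 5
PD: pen down
PU: pen up
PD: pen down
Final: pos=(-6.304,14.16), heading=5, 2 segment(s) drawn

Segment endpoints: x in {-6.304, -5.084, 0}, y in {0, 11.419, 14.16}
xmin=-6.304, ymin=0, xmax=0, ymax=14.16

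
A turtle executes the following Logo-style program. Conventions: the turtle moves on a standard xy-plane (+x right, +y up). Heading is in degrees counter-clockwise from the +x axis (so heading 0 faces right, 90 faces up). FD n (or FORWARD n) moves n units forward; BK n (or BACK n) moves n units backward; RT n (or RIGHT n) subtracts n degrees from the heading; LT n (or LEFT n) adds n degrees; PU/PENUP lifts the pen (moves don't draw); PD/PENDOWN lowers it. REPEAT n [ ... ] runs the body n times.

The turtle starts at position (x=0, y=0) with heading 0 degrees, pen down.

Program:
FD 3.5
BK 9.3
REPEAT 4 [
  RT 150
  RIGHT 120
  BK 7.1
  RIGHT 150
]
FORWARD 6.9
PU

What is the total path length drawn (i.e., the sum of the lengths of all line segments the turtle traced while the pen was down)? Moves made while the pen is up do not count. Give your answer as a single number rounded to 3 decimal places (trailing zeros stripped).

Answer: 48.1

Derivation:
Executing turtle program step by step:
Start: pos=(0,0), heading=0, pen down
FD 3.5: (0,0) -> (3.5,0) [heading=0, draw]
BK 9.3: (3.5,0) -> (-5.8,0) [heading=0, draw]
REPEAT 4 [
  -- iteration 1/4 --
  RT 150: heading 0 -> 210
  RT 120: heading 210 -> 90
  BK 7.1: (-5.8,0) -> (-5.8,-7.1) [heading=90, draw]
  RT 150: heading 90 -> 300
  -- iteration 2/4 --
  RT 150: heading 300 -> 150
  RT 120: heading 150 -> 30
  BK 7.1: (-5.8,-7.1) -> (-11.949,-10.65) [heading=30, draw]
  RT 150: heading 30 -> 240
  -- iteration 3/4 --
  RT 150: heading 240 -> 90
  RT 120: heading 90 -> 330
  BK 7.1: (-11.949,-10.65) -> (-18.098,-7.1) [heading=330, draw]
  RT 150: heading 330 -> 180
  -- iteration 4/4 --
  RT 150: heading 180 -> 30
  RT 120: heading 30 -> 270
  BK 7.1: (-18.098,-7.1) -> (-18.098,0) [heading=270, draw]
  RT 150: heading 270 -> 120
]
FD 6.9: (-18.098,0) -> (-21.548,5.976) [heading=120, draw]
PU: pen up
Final: pos=(-21.548,5.976), heading=120, 7 segment(s) drawn

Segment lengths:
  seg 1: (0,0) -> (3.5,0), length = 3.5
  seg 2: (3.5,0) -> (-5.8,0), length = 9.3
  seg 3: (-5.8,0) -> (-5.8,-7.1), length = 7.1
  seg 4: (-5.8,-7.1) -> (-11.949,-10.65), length = 7.1
  seg 5: (-11.949,-10.65) -> (-18.098,-7.1), length = 7.1
  seg 6: (-18.098,-7.1) -> (-18.098,0), length = 7.1
  seg 7: (-18.098,0) -> (-21.548,5.976), length = 6.9
Total = 48.1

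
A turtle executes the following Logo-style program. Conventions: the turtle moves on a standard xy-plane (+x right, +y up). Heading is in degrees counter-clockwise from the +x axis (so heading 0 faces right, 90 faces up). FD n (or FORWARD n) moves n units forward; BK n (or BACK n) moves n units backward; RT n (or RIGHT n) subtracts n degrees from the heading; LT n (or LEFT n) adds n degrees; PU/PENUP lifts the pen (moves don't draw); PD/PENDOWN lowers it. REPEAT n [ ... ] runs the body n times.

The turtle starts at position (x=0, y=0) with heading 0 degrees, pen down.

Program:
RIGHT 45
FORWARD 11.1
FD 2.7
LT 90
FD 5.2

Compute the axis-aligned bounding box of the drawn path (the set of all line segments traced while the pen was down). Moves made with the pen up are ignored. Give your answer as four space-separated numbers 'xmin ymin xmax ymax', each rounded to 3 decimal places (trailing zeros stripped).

Answer: 0 -9.758 13.435 0

Derivation:
Executing turtle program step by step:
Start: pos=(0,0), heading=0, pen down
RT 45: heading 0 -> 315
FD 11.1: (0,0) -> (7.849,-7.849) [heading=315, draw]
FD 2.7: (7.849,-7.849) -> (9.758,-9.758) [heading=315, draw]
LT 90: heading 315 -> 45
FD 5.2: (9.758,-9.758) -> (13.435,-6.081) [heading=45, draw]
Final: pos=(13.435,-6.081), heading=45, 3 segment(s) drawn

Segment endpoints: x in {0, 7.849, 9.758, 13.435}, y in {-9.758, -7.849, -6.081, 0}
xmin=0, ymin=-9.758, xmax=13.435, ymax=0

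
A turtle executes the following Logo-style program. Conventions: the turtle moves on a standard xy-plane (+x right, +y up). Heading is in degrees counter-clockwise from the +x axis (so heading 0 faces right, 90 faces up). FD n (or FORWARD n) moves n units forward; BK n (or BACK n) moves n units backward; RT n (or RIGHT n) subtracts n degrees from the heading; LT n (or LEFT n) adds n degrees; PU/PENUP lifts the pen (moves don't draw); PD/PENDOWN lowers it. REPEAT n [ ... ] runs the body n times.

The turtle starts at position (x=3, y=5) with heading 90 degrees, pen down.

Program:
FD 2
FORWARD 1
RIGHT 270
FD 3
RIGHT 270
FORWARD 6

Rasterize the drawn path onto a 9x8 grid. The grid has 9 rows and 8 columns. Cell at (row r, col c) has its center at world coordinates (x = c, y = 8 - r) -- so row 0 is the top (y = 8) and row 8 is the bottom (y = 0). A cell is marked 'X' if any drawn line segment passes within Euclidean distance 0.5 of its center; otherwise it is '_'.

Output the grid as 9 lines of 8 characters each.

Segment 0: (3,5) -> (3,7)
Segment 1: (3,7) -> (3,8)
Segment 2: (3,8) -> (0,8)
Segment 3: (0,8) -> (0,2)

Answer: XXXX____
X__X____
X__X____
X__X____
X_______
X_______
X_______
________
________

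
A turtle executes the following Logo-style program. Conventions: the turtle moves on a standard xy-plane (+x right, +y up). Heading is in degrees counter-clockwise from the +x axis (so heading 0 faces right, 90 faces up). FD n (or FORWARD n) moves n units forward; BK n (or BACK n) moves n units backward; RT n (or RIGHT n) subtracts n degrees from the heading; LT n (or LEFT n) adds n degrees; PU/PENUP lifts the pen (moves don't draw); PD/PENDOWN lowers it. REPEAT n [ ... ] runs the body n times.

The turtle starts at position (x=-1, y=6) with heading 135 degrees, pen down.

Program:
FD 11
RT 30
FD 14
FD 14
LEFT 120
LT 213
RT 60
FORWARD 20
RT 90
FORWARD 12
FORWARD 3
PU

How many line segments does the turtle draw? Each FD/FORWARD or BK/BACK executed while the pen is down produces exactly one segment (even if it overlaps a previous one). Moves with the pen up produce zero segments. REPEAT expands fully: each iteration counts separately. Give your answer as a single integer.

Answer: 6

Derivation:
Executing turtle program step by step:
Start: pos=(-1,6), heading=135, pen down
FD 11: (-1,6) -> (-8.778,13.778) [heading=135, draw]
RT 30: heading 135 -> 105
FD 14: (-8.778,13.778) -> (-12.402,27.301) [heading=105, draw]
FD 14: (-12.402,27.301) -> (-16.025,40.824) [heading=105, draw]
LT 120: heading 105 -> 225
LT 213: heading 225 -> 78
RT 60: heading 78 -> 18
FD 20: (-16.025,40.824) -> (2.996,47.004) [heading=18, draw]
RT 90: heading 18 -> 288
FD 12: (2.996,47.004) -> (6.704,35.592) [heading=288, draw]
FD 3: (6.704,35.592) -> (7.631,32.739) [heading=288, draw]
PU: pen up
Final: pos=(7.631,32.739), heading=288, 6 segment(s) drawn
Segments drawn: 6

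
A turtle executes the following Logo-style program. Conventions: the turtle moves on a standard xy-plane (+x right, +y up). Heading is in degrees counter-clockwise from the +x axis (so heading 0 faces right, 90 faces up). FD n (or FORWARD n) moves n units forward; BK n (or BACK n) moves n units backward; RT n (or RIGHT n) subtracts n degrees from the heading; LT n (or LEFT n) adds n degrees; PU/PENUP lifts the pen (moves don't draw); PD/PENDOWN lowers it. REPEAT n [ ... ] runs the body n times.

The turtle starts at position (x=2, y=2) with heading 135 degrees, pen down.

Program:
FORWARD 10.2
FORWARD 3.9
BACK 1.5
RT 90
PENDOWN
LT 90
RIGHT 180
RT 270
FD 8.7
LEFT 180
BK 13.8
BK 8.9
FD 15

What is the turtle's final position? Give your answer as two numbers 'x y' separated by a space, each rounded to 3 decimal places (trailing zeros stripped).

Executing turtle program step by step:
Start: pos=(2,2), heading=135, pen down
FD 10.2: (2,2) -> (-5.212,9.212) [heading=135, draw]
FD 3.9: (-5.212,9.212) -> (-7.97,11.97) [heading=135, draw]
BK 1.5: (-7.97,11.97) -> (-6.91,10.91) [heading=135, draw]
RT 90: heading 135 -> 45
PD: pen down
LT 90: heading 45 -> 135
RT 180: heading 135 -> 315
RT 270: heading 315 -> 45
FD 8.7: (-6.91,10.91) -> (-0.758,17.061) [heading=45, draw]
LT 180: heading 45 -> 225
BK 13.8: (-0.758,17.061) -> (9,26.819) [heading=225, draw]
BK 8.9: (9,26.819) -> (15.294,33.113) [heading=225, draw]
FD 15: (15.294,33.113) -> (4.687,22.506) [heading=225, draw]
Final: pos=(4.687,22.506), heading=225, 7 segment(s) drawn

Answer: 4.687 22.506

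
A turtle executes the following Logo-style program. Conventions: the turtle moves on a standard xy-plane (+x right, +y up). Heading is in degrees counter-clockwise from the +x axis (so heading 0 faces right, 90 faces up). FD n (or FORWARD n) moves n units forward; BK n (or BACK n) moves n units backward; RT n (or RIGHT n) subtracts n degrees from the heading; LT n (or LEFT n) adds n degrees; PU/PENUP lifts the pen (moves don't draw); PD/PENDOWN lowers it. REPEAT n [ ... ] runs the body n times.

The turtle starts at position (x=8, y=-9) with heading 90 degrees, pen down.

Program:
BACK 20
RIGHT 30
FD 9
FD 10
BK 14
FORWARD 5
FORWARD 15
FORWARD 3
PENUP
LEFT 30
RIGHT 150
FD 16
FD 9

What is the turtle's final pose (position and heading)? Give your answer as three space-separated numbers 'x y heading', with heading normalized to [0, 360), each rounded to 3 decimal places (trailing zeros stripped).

Answer: 34.5 -26.402 300

Derivation:
Executing turtle program step by step:
Start: pos=(8,-9), heading=90, pen down
BK 20: (8,-9) -> (8,-29) [heading=90, draw]
RT 30: heading 90 -> 60
FD 9: (8,-29) -> (12.5,-21.206) [heading=60, draw]
FD 10: (12.5,-21.206) -> (17.5,-12.546) [heading=60, draw]
BK 14: (17.5,-12.546) -> (10.5,-24.67) [heading=60, draw]
FD 5: (10.5,-24.67) -> (13,-20.34) [heading=60, draw]
FD 15: (13,-20.34) -> (20.5,-7.349) [heading=60, draw]
FD 3: (20.5,-7.349) -> (22,-4.751) [heading=60, draw]
PU: pen up
LT 30: heading 60 -> 90
RT 150: heading 90 -> 300
FD 16: (22,-4.751) -> (30,-18.608) [heading=300, move]
FD 9: (30,-18.608) -> (34.5,-26.402) [heading=300, move]
Final: pos=(34.5,-26.402), heading=300, 7 segment(s) drawn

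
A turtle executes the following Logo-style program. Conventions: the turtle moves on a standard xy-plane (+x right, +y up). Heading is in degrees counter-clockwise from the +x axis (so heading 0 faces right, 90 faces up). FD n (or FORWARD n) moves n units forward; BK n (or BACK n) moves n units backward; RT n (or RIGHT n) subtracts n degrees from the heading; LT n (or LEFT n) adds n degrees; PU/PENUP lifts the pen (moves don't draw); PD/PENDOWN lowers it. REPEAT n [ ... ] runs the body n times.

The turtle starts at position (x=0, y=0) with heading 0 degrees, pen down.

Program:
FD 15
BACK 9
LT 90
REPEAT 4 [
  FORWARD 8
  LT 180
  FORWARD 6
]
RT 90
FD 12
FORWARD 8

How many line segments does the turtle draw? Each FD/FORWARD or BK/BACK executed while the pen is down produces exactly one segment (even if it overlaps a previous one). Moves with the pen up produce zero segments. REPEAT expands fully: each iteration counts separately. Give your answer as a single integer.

Executing turtle program step by step:
Start: pos=(0,0), heading=0, pen down
FD 15: (0,0) -> (15,0) [heading=0, draw]
BK 9: (15,0) -> (6,0) [heading=0, draw]
LT 90: heading 0 -> 90
REPEAT 4 [
  -- iteration 1/4 --
  FD 8: (6,0) -> (6,8) [heading=90, draw]
  LT 180: heading 90 -> 270
  FD 6: (6,8) -> (6,2) [heading=270, draw]
  -- iteration 2/4 --
  FD 8: (6,2) -> (6,-6) [heading=270, draw]
  LT 180: heading 270 -> 90
  FD 6: (6,-6) -> (6,0) [heading=90, draw]
  -- iteration 3/4 --
  FD 8: (6,0) -> (6,8) [heading=90, draw]
  LT 180: heading 90 -> 270
  FD 6: (6,8) -> (6,2) [heading=270, draw]
  -- iteration 4/4 --
  FD 8: (6,2) -> (6,-6) [heading=270, draw]
  LT 180: heading 270 -> 90
  FD 6: (6,-6) -> (6,0) [heading=90, draw]
]
RT 90: heading 90 -> 0
FD 12: (6,0) -> (18,0) [heading=0, draw]
FD 8: (18,0) -> (26,0) [heading=0, draw]
Final: pos=(26,0), heading=0, 12 segment(s) drawn
Segments drawn: 12

Answer: 12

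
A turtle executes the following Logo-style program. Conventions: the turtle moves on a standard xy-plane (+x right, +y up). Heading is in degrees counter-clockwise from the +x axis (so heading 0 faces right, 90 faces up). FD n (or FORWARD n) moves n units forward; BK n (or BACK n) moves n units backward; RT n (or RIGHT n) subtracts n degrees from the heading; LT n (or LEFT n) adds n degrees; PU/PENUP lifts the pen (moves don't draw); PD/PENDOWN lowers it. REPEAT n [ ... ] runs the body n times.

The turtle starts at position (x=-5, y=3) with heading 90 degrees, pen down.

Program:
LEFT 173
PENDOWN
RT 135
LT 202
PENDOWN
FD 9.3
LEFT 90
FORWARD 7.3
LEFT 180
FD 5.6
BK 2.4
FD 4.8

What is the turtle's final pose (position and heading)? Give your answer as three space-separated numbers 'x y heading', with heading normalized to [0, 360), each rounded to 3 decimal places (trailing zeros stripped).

Executing turtle program step by step:
Start: pos=(-5,3), heading=90, pen down
LT 173: heading 90 -> 263
PD: pen down
RT 135: heading 263 -> 128
LT 202: heading 128 -> 330
PD: pen down
FD 9.3: (-5,3) -> (3.054,-1.65) [heading=330, draw]
LT 90: heading 330 -> 60
FD 7.3: (3.054,-1.65) -> (6.704,4.672) [heading=60, draw]
LT 180: heading 60 -> 240
FD 5.6: (6.704,4.672) -> (3.904,-0.178) [heading=240, draw]
BK 2.4: (3.904,-0.178) -> (5.104,1.901) [heading=240, draw]
FD 4.8: (5.104,1.901) -> (2.704,-2.256) [heading=240, draw]
Final: pos=(2.704,-2.256), heading=240, 5 segment(s) drawn

Answer: 2.704 -2.256 240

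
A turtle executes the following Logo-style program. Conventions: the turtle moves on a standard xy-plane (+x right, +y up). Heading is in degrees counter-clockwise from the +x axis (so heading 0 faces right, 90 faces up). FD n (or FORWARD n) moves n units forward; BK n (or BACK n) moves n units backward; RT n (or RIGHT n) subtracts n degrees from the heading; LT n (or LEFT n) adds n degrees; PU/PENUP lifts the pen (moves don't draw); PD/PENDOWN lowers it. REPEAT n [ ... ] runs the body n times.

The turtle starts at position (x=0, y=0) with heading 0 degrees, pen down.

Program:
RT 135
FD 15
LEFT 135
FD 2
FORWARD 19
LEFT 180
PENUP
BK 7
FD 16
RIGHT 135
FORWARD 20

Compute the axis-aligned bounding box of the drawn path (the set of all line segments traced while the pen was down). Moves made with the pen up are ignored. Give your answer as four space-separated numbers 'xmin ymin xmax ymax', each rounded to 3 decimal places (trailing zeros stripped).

Answer: -10.607 -10.607 10.393 0

Derivation:
Executing turtle program step by step:
Start: pos=(0,0), heading=0, pen down
RT 135: heading 0 -> 225
FD 15: (0,0) -> (-10.607,-10.607) [heading=225, draw]
LT 135: heading 225 -> 0
FD 2: (-10.607,-10.607) -> (-8.607,-10.607) [heading=0, draw]
FD 19: (-8.607,-10.607) -> (10.393,-10.607) [heading=0, draw]
LT 180: heading 0 -> 180
PU: pen up
BK 7: (10.393,-10.607) -> (17.393,-10.607) [heading=180, move]
FD 16: (17.393,-10.607) -> (1.393,-10.607) [heading=180, move]
RT 135: heading 180 -> 45
FD 20: (1.393,-10.607) -> (15.536,3.536) [heading=45, move]
Final: pos=(15.536,3.536), heading=45, 3 segment(s) drawn

Segment endpoints: x in {-10.607, -8.607, 0, 10.393}, y in {-10.607, 0}
xmin=-10.607, ymin=-10.607, xmax=10.393, ymax=0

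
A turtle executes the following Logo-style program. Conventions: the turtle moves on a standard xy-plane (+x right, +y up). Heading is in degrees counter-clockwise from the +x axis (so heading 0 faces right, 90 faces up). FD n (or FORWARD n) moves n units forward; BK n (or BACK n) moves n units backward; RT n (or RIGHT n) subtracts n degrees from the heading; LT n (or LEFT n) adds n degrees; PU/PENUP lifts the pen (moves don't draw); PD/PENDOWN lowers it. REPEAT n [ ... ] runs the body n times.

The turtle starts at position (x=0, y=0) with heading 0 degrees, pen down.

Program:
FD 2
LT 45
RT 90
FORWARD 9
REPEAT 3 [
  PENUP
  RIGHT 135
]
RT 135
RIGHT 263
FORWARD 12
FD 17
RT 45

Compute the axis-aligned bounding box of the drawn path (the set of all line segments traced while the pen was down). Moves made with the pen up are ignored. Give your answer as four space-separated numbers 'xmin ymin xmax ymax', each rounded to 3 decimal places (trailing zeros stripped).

Answer: 0 -6.364 8.364 0

Derivation:
Executing turtle program step by step:
Start: pos=(0,0), heading=0, pen down
FD 2: (0,0) -> (2,0) [heading=0, draw]
LT 45: heading 0 -> 45
RT 90: heading 45 -> 315
FD 9: (2,0) -> (8.364,-6.364) [heading=315, draw]
REPEAT 3 [
  -- iteration 1/3 --
  PU: pen up
  RT 135: heading 315 -> 180
  -- iteration 2/3 --
  PU: pen up
  RT 135: heading 180 -> 45
  -- iteration 3/3 --
  PU: pen up
  RT 135: heading 45 -> 270
]
RT 135: heading 270 -> 135
RT 263: heading 135 -> 232
FD 12: (8.364,-6.364) -> (0.976,-15.82) [heading=232, move]
FD 17: (0.976,-15.82) -> (-9.49,-29.216) [heading=232, move]
RT 45: heading 232 -> 187
Final: pos=(-9.49,-29.216), heading=187, 2 segment(s) drawn

Segment endpoints: x in {0, 2, 8.364}, y in {-6.364, 0}
xmin=0, ymin=-6.364, xmax=8.364, ymax=0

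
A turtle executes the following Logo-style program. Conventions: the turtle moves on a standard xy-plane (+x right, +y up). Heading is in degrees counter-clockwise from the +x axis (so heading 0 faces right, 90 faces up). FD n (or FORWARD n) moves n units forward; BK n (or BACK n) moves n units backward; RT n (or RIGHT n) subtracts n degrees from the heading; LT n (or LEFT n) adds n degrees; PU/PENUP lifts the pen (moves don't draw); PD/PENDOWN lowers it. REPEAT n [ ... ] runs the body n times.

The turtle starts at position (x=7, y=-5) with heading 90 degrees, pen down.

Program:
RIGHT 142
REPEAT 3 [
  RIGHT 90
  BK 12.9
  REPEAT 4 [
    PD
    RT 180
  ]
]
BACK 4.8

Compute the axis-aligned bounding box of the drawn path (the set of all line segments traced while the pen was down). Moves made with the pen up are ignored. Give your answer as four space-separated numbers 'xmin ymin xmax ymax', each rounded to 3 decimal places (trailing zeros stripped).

Answer: 7 -18.121 25.107 2.942

Derivation:
Executing turtle program step by step:
Start: pos=(7,-5), heading=90, pen down
RT 142: heading 90 -> 308
REPEAT 3 [
  -- iteration 1/3 --
  RT 90: heading 308 -> 218
  BK 12.9: (7,-5) -> (17.165,2.942) [heading=218, draw]
  REPEAT 4 [
    -- iteration 1/4 --
    PD: pen down
    RT 180: heading 218 -> 38
    -- iteration 2/4 --
    PD: pen down
    RT 180: heading 38 -> 218
    -- iteration 3/4 --
    PD: pen down
    RT 180: heading 218 -> 38
    -- iteration 4/4 --
    PD: pen down
    RT 180: heading 38 -> 218
  ]
  -- iteration 2/3 --
  RT 90: heading 218 -> 128
  BK 12.9: (17.165,2.942) -> (25.107,-7.223) [heading=128, draw]
  REPEAT 4 [
    -- iteration 1/4 --
    PD: pen down
    RT 180: heading 128 -> 308
    -- iteration 2/4 --
    PD: pen down
    RT 180: heading 308 -> 128
    -- iteration 3/4 --
    PD: pen down
    RT 180: heading 128 -> 308
    -- iteration 4/4 --
    PD: pen down
    RT 180: heading 308 -> 128
  ]
  -- iteration 3/3 --
  RT 90: heading 128 -> 38
  BK 12.9: (25.107,-7.223) -> (14.942,-15.165) [heading=38, draw]
  REPEAT 4 [
    -- iteration 1/4 --
    PD: pen down
    RT 180: heading 38 -> 218
    -- iteration 2/4 --
    PD: pen down
    RT 180: heading 218 -> 38
    -- iteration 3/4 --
    PD: pen down
    RT 180: heading 38 -> 218
    -- iteration 4/4 --
    PD: pen down
    RT 180: heading 218 -> 38
  ]
]
BK 4.8: (14.942,-15.165) -> (11.16,-18.121) [heading=38, draw]
Final: pos=(11.16,-18.121), heading=38, 4 segment(s) drawn

Segment endpoints: x in {7, 11.16, 14.942, 17.165, 25.107}, y in {-18.121, -15.165, -7.223, -5, 2.942}
xmin=7, ymin=-18.121, xmax=25.107, ymax=2.942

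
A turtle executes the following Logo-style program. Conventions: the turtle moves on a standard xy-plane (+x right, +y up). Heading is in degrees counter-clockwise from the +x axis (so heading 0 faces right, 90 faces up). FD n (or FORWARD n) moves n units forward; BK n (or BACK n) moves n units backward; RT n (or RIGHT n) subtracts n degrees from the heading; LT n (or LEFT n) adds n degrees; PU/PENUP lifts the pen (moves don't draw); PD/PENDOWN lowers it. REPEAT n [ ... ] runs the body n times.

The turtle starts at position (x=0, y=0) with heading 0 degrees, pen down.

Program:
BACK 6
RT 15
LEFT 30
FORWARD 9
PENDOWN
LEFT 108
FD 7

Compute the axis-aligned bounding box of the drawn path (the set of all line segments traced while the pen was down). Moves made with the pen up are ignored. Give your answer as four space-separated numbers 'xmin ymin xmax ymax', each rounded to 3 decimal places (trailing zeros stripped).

Executing turtle program step by step:
Start: pos=(0,0), heading=0, pen down
BK 6: (0,0) -> (-6,0) [heading=0, draw]
RT 15: heading 0 -> 345
LT 30: heading 345 -> 15
FD 9: (-6,0) -> (2.693,2.329) [heading=15, draw]
PD: pen down
LT 108: heading 15 -> 123
FD 7: (2.693,2.329) -> (-1.119,8.2) [heading=123, draw]
Final: pos=(-1.119,8.2), heading=123, 3 segment(s) drawn

Segment endpoints: x in {-6, -1.119, 0, 2.693}, y in {0, 2.329, 8.2}
xmin=-6, ymin=0, xmax=2.693, ymax=8.2

Answer: -6 0 2.693 8.2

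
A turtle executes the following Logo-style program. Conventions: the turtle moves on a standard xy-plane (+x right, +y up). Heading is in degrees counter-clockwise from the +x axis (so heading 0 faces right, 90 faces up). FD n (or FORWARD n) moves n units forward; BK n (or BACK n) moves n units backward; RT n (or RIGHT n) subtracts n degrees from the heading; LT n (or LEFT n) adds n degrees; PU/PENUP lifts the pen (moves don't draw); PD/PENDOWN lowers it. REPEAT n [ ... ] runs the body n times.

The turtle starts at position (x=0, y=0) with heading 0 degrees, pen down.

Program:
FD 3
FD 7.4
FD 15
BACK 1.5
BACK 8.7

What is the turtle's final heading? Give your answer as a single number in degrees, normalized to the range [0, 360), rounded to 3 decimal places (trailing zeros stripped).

Executing turtle program step by step:
Start: pos=(0,0), heading=0, pen down
FD 3: (0,0) -> (3,0) [heading=0, draw]
FD 7.4: (3,0) -> (10.4,0) [heading=0, draw]
FD 15: (10.4,0) -> (25.4,0) [heading=0, draw]
BK 1.5: (25.4,0) -> (23.9,0) [heading=0, draw]
BK 8.7: (23.9,0) -> (15.2,0) [heading=0, draw]
Final: pos=(15.2,0), heading=0, 5 segment(s) drawn

Answer: 0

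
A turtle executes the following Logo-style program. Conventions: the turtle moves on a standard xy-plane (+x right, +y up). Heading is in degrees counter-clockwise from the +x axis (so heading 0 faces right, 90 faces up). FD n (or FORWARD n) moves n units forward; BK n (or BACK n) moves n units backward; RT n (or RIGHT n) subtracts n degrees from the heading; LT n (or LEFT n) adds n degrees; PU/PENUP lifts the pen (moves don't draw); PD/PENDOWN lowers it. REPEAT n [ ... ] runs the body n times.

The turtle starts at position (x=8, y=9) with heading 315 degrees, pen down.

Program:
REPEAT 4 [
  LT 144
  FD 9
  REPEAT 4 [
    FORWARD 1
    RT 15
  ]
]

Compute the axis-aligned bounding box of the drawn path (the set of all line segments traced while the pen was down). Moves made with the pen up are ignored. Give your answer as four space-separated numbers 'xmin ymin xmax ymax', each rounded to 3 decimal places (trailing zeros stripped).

Answer: -7.232 6.567 8 22.422

Derivation:
Executing turtle program step by step:
Start: pos=(8,9), heading=315, pen down
REPEAT 4 [
  -- iteration 1/4 --
  LT 144: heading 315 -> 99
  FD 9: (8,9) -> (6.592,17.889) [heading=99, draw]
  REPEAT 4 [
    -- iteration 1/4 --
    FD 1: (6.592,17.889) -> (6.436,18.877) [heading=99, draw]
    RT 15: heading 99 -> 84
    -- iteration 2/4 --
    FD 1: (6.436,18.877) -> (6.54,19.871) [heading=84, draw]
    RT 15: heading 84 -> 69
    -- iteration 3/4 --
    FD 1: (6.54,19.871) -> (6.899,20.805) [heading=69, draw]
    RT 15: heading 69 -> 54
    -- iteration 4/4 --
    FD 1: (6.899,20.805) -> (7.486,21.614) [heading=54, draw]
    RT 15: heading 54 -> 39
  ]
  -- iteration 2/4 --
  LT 144: heading 39 -> 183
  FD 9: (7.486,21.614) -> (-1.501,21.143) [heading=183, draw]
  REPEAT 4 [
    -- iteration 1/4 --
    FD 1: (-1.501,21.143) -> (-2.5,21.091) [heading=183, draw]
    RT 15: heading 183 -> 168
    -- iteration 2/4 --
    FD 1: (-2.5,21.091) -> (-3.478,21.299) [heading=168, draw]
    RT 15: heading 168 -> 153
    -- iteration 3/4 --
    FD 1: (-3.478,21.299) -> (-4.369,21.753) [heading=153, draw]
    RT 15: heading 153 -> 138
    -- iteration 4/4 --
    FD 1: (-4.369,21.753) -> (-5.112,22.422) [heading=138, draw]
    RT 15: heading 138 -> 123
  ]
  -- iteration 3/4 --
  LT 144: heading 123 -> 267
  FD 9: (-5.112,22.422) -> (-5.583,13.434) [heading=267, draw]
  REPEAT 4 [
    -- iteration 1/4 --
    FD 1: (-5.583,13.434) -> (-5.636,12.435) [heading=267, draw]
    RT 15: heading 267 -> 252
    -- iteration 2/4 --
    FD 1: (-5.636,12.435) -> (-5.945,11.484) [heading=252, draw]
    RT 15: heading 252 -> 237
    -- iteration 3/4 --
    FD 1: (-5.945,11.484) -> (-6.489,10.646) [heading=237, draw]
    RT 15: heading 237 -> 222
    -- iteration 4/4 --
    FD 1: (-6.489,10.646) -> (-7.232,9.977) [heading=222, draw]
    RT 15: heading 222 -> 207
  ]
  -- iteration 4/4 --
  LT 144: heading 207 -> 351
  FD 9: (-7.232,9.977) -> (1.657,8.569) [heading=351, draw]
  REPEAT 4 [
    -- iteration 1/4 --
    FD 1: (1.657,8.569) -> (2.644,8.412) [heading=351, draw]
    RT 15: heading 351 -> 336
    -- iteration 2/4 --
    FD 1: (2.644,8.412) -> (3.558,8.005) [heading=336, draw]
    RT 15: heading 336 -> 321
    -- iteration 3/4 --
    FD 1: (3.558,8.005) -> (4.335,7.376) [heading=321, draw]
    RT 15: heading 321 -> 306
    -- iteration 4/4 --
    FD 1: (4.335,7.376) -> (4.923,6.567) [heading=306, draw]
    RT 15: heading 306 -> 291
  ]
]
Final: pos=(4.923,6.567), heading=291, 20 segment(s) drawn

Segment endpoints: x in {-7.232, -6.489, -5.945, -5.636, -5.583, -5.112, -4.369, -3.478, -2.5, -1.501, 1.657, 2.644, 3.558, 4.335, 4.923, 6.436, 6.54, 6.592, 6.899, 7.486, 8}, y in {6.567, 7.376, 8.005, 8.412, 8.569, 9, 9.977, 10.646, 11.484, 12.435, 13.434, 17.889, 18.877, 19.871, 20.805, 21.091, 21.143, 21.299, 21.614, 21.753, 22.422}
xmin=-7.232, ymin=6.567, xmax=8, ymax=22.422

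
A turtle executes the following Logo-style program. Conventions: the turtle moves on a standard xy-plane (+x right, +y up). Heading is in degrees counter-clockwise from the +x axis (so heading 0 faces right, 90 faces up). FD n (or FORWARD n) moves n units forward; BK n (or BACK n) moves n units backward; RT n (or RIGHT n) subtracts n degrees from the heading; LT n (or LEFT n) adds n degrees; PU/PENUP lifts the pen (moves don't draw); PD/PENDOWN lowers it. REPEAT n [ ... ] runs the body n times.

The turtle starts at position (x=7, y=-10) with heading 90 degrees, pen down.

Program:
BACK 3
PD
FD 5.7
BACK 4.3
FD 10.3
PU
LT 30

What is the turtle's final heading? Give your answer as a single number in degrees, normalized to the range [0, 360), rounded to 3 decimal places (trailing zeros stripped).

Executing turtle program step by step:
Start: pos=(7,-10), heading=90, pen down
BK 3: (7,-10) -> (7,-13) [heading=90, draw]
PD: pen down
FD 5.7: (7,-13) -> (7,-7.3) [heading=90, draw]
BK 4.3: (7,-7.3) -> (7,-11.6) [heading=90, draw]
FD 10.3: (7,-11.6) -> (7,-1.3) [heading=90, draw]
PU: pen up
LT 30: heading 90 -> 120
Final: pos=(7,-1.3), heading=120, 4 segment(s) drawn

Answer: 120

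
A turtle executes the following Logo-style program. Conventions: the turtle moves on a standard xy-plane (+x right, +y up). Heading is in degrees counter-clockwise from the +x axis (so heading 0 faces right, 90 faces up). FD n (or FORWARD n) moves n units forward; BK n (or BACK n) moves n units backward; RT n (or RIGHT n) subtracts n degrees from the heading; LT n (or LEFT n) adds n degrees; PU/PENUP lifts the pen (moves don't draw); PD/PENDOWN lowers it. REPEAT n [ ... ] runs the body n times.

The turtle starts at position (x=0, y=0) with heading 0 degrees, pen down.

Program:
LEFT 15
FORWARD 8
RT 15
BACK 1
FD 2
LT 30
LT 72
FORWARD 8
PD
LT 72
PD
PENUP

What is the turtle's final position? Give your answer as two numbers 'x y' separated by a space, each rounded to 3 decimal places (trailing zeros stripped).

Executing turtle program step by step:
Start: pos=(0,0), heading=0, pen down
LT 15: heading 0 -> 15
FD 8: (0,0) -> (7.727,2.071) [heading=15, draw]
RT 15: heading 15 -> 0
BK 1: (7.727,2.071) -> (6.727,2.071) [heading=0, draw]
FD 2: (6.727,2.071) -> (8.727,2.071) [heading=0, draw]
LT 30: heading 0 -> 30
LT 72: heading 30 -> 102
FD 8: (8.727,2.071) -> (7.064,9.896) [heading=102, draw]
PD: pen down
LT 72: heading 102 -> 174
PD: pen down
PU: pen up
Final: pos=(7.064,9.896), heading=174, 4 segment(s) drawn

Answer: 7.064 9.896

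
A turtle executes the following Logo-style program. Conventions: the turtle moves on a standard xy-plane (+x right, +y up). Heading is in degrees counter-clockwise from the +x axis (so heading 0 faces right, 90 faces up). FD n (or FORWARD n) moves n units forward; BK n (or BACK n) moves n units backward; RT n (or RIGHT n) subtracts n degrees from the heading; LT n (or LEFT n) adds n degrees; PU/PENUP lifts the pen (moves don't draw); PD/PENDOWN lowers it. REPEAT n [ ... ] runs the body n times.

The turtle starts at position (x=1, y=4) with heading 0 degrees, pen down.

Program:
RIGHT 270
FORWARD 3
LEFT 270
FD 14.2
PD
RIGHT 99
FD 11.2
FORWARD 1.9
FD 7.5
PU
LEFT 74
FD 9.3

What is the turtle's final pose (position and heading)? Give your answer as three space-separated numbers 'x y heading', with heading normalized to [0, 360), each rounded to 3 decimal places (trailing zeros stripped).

Executing turtle program step by step:
Start: pos=(1,4), heading=0, pen down
RT 270: heading 0 -> 90
FD 3: (1,4) -> (1,7) [heading=90, draw]
LT 270: heading 90 -> 0
FD 14.2: (1,7) -> (15.2,7) [heading=0, draw]
PD: pen down
RT 99: heading 0 -> 261
FD 11.2: (15.2,7) -> (13.448,-4.062) [heading=261, draw]
FD 1.9: (13.448,-4.062) -> (13.151,-5.939) [heading=261, draw]
FD 7.5: (13.151,-5.939) -> (11.977,-13.346) [heading=261, draw]
PU: pen up
LT 74: heading 261 -> 335
FD 9.3: (11.977,-13.346) -> (20.406,-17.277) [heading=335, move]
Final: pos=(20.406,-17.277), heading=335, 5 segment(s) drawn

Answer: 20.406 -17.277 335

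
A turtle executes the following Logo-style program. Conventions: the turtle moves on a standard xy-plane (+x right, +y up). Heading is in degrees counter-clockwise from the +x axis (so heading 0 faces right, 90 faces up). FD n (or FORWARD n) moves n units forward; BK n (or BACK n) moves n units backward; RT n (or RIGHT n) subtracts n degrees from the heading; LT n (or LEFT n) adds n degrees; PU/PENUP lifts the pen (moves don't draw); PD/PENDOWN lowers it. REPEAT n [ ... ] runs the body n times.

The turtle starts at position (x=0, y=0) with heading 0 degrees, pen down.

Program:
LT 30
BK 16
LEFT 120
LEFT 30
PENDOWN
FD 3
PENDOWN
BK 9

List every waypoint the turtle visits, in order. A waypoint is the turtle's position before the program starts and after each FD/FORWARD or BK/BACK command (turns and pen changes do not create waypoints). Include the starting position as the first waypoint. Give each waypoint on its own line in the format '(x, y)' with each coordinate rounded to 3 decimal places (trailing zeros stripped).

Executing turtle program step by step:
Start: pos=(0,0), heading=0, pen down
LT 30: heading 0 -> 30
BK 16: (0,0) -> (-13.856,-8) [heading=30, draw]
LT 120: heading 30 -> 150
LT 30: heading 150 -> 180
PD: pen down
FD 3: (-13.856,-8) -> (-16.856,-8) [heading=180, draw]
PD: pen down
BK 9: (-16.856,-8) -> (-7.856,-8) [heading=180, draw]
Final: pos=(-7.856,-8), heading=180, 3 segment(s) drawn
Waypoints (4 total):
(0, 0)
(-13.856, -8)
(-16.856, -8)
(-7.856, -8)

Answer: (0, 0)
(-13.856, -8)
(-16.856, -8)
(-7.856, -8)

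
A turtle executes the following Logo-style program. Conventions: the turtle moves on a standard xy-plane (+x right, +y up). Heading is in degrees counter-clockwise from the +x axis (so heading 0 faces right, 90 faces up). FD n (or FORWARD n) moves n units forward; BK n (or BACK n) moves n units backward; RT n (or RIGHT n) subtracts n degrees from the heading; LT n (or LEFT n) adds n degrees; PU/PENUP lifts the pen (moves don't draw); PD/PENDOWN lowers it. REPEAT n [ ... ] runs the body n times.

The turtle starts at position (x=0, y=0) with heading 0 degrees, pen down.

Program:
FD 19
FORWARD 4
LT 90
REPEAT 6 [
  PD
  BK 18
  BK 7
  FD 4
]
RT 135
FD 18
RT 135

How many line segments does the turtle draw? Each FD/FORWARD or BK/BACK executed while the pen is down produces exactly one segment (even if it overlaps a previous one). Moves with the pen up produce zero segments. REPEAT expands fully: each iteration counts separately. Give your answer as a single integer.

Answer: 21

Derivation:
Executing turtle program step by step:
Start: pos=(0,0), heading=0, pen down
FD 19: (0,0) -> (19,0) [heading=0, draw]
FD 4: (19,0) -> (23,0) [heading=0, draw]
LT 90: heading 0 -> 90
REPEAT 6 [
  -- iteration 1/6 --
  PD: pen down
  BK 18: (23,0) -> (23,-18) [heading=90, draw]
  BK 7: (23,-18) -> (23,-25) [heading=90, draw]
  FD 4: (23,-25) -> (23,-21) [heading=90, draw]
  -- iteration 2/6 --
  PD: pen down
  BK 18: (23,-21) -> (23,-39) [heading=90, draw]
  BK 7: (23,-39) -> (23,-46) [heading=90, draw]
  FD 4: (23,-46) -> (23,-42) [heading=90, draw]
  -- iteration 3/6 --
  PD: pen down
  BK 18: (23,-42) -> (23,-60) [heading=90, draw]
  BK 7: (23,-60) -> (23,-67) [heading=90, draw]
  FD 4: (23,-67) -> (23,-63) [heading=90, draw]
  -- iteration 4/6 --
  PD: pen down
  BK 18: (23,-63) -> (23,-81) [heading=90, draw]
  BK 7: (23,-81) -> (23,-88) [heading=90, draw]
  FD 4: (23,-88) -> (23,-84) [heading=90, draw]
  -- iteration 5/6 --
  PD: pen down
  BK 18: (23,-84) -> (23,-102) [heading=90, draw]
  BK 7: (23,-102) -> (23,-109) [heading=90, draw]
  FD 4: (23,-109) -> (23,-105) [heading=90, draw]
  -- iteration 6/6 --
  PD: pen down
  BK 18: (23,-105) -> (23,-123) [heading=90, draw]
  BK 7: (23,-123) -> (23,-130) [heading=90, draw]
  FD 4: (23,-130) -> (23,-126) [heading=90, draw]
]
RT 135: heading 90 -> 315
FD 18: (23,-126) -> (35.728,-138.728) [heading=315, draw]
RT 135: heading 315 -> 180
Final: pos=(35.728,-138.728), heading=180, 21 segment(s) drawn
Segments drawn: 21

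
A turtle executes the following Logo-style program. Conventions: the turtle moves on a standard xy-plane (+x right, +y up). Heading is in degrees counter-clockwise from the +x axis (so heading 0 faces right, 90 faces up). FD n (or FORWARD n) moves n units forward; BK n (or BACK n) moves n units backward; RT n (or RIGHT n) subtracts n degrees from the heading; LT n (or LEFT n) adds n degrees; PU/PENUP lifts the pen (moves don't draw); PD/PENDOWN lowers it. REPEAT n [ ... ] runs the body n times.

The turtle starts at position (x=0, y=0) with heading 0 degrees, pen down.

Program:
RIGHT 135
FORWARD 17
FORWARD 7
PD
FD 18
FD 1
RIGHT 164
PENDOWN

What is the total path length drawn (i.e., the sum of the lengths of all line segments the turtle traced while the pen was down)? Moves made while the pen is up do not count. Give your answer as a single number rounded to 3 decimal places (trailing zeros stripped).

Answer: 43

Derivation:
Executing turtle program step by step:
Start: pos=(0,0), heading=0, pen down
RT 135: heading 0 -> 225
FD 17: (0,0) -> (-12.021,-12.021) [heading=225, draw]
FD 7: (-12.021,-12.021) -> (-16.971,-16.971) [heading=225, draw]
PD: pen down
FD 18: (-16.971,-16.971) -> (-29.698,-29.698) [heading=225, draw]
FD 1: (-29.698,-29.698) -> (-30.406,-30.406) [heading=225, draw]
RT 164: heading 225 -> 61
PD: pen down
Final: pos=(-30.406,-30.406), heading=61, 4 segment(s) drawn

Segment lengths:
  seg 1: (0,0) -> (-12.021,-12.021), length = 17
  seg 2: (-12.021,-12.021) -> (-16.971,-16.971), length = 7
  seg 3: (-16.971,-16.971) -> (-29.698,-29.698), length = 18
  seg 4: (-29.698,-29.698) -> (-30.406,-30.406), length = 1
Total = 43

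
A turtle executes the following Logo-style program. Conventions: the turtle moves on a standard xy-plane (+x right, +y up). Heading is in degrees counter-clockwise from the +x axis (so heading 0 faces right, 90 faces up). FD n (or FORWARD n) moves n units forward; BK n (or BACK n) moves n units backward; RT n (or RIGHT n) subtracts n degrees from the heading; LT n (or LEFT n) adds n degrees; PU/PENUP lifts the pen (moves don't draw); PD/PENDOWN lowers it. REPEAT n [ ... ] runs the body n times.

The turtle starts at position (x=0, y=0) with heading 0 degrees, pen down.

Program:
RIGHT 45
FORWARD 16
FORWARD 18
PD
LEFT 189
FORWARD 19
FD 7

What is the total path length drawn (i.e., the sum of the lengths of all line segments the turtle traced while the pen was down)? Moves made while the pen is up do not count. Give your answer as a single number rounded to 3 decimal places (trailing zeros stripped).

Executing turtle program step by step:
Start: pos=(0,0), heading=0, pen down
RT 45: heading 0 -> 315
FD 16: (0,0) -> (11.314,-11.314) [heading=315, draw]
FD 18: (11.314,-11.314) -> (24.042,-24.042) [heading=315, draw]
PD: pen down
LT 189: heading 315 -> 144
FD 19: (24.042,-24.042) -> (8.67,-12.874) [heading=144, draw]
FD 7: (8.67,-12.874) -> (3.007,-8.759) [heading=144, draw]
Final: pos=(3.007,-8.759), heading=144, 4 segment(s) drawn

Segment lengths:
  seg 1: (0,0) -> (11.314,-11.314), length = 16
  seg 2: (11.314,-11.314) -> (24.042,-24.042), length = 18
  seg 3: (24.042,-24.042) -> (8.67,-12.874), length = 19
  seg 4: (8.67,-12.874) -> (3.007,-8.759), length = 7
Total = 60

Answer: 60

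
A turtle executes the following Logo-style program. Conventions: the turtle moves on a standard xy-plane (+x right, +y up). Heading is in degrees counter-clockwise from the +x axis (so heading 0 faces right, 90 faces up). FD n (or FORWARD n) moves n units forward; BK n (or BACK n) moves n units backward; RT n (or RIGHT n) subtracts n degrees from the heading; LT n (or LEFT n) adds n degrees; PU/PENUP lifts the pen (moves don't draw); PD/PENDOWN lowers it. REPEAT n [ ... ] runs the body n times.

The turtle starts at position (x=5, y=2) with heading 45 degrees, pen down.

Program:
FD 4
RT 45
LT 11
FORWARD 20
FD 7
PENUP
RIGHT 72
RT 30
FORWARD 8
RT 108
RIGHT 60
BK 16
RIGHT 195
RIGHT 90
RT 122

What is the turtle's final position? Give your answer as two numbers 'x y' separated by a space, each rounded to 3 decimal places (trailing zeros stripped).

Answer: 37.246 -13.725

Derivation:
Executing turtle program step by step:
Start: pos=(5,2), heading=45, pen down
FD 4: (5,2) -> (7.828,4.828) [heading=45, draw]
RT 45: heading 45 -> 0
LT 11: heading 0 -> 11
FD 20: (7.828,4.828) -> (27.461,8.645) [heading=11, draw]
FD 7: (27.461,8.645) -> (34.332,9.98) [heading=11, draw]
PU: pen up
RT 72: heading 11 -> 299
RT 30: heading 299 -> 269
FD 8: (34.332,9.98) -> (34.193,1.981) [heading=269, move]
RT 108: heading 269 -> 161
RT 60: heading 161 -> 101
BK 16: (34.193,1.981) -> (37.246,-13.725) [heading=101, move]
RT 195: heading 101 -> 266
RT 90: heading 266 -> 176
RT 122: heading 176 -> 54
Final: pos=(37.246,-13.725), heading=54, 3 segment(s) drawn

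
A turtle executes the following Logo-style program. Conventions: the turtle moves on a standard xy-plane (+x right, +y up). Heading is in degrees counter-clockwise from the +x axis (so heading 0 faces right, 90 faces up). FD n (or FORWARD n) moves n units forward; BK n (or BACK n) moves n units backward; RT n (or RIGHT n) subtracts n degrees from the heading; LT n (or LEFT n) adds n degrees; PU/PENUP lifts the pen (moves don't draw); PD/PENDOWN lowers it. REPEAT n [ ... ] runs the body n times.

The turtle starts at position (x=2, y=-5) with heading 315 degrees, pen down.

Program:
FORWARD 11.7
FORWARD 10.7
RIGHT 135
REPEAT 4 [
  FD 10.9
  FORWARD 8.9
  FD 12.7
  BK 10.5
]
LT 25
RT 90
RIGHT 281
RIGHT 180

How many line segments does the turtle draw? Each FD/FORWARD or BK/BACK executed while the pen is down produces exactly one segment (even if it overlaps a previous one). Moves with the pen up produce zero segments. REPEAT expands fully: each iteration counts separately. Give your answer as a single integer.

Answer: 18

Derivation:
Executing turtle program step by step:
Start: pos=(2,-5), heading=315, pen down
FD 11.7: (2,-5) -> (10.273,-13.273) [heading=315, draw]
FD 10.7: (10.273,-13.273) -> (17.839,-20.839) [heading=315, draw]
RT 135: heading 315 -> 180
REPEAT 4 [
  -- iteration 1/4 --
  FD 10.9: (17.839,-20.839) -> (6.939,-20.839) [heading=180, draw]
  FD 8.9: (6.939,-20.839) -> (-1.961,-20.839) [heading=180, draw]
  FD 12.7: (-1.961,-20.839) -> (-14.661,-20.839) [heading=180, draw]
  BK 10.5: (-14.661,-20.839) -> (-4.161,-20.839) [heading=180, draw]
  -- iteration 2/4 --
  FD 10.9: (-4.161,-20.839) -> (-15.061,-20.839) [heading=180, draw]
  FD 8.9: (-15.061,-20.839) -> (-23.961,-20.839) [heading=180, draw]
  FD 12.7: (-23.961,-20.839) -> (-36.661,-20.839) [heading=180, draw]
  BK 10.5: (-36.661,-20.839) -> (-26.161,-20.839) [heading=180, draw]
  -- iteration 3/4 --
  FD 10.9: (-26.161,-20.839) -> (-37.061,-20.839) [heading=180, draw]
  FD 8.9: (-37.061,-20.839) -> (-45.961,-20.839) [heading=180, draw]
  FD 12.7: (-45.961,-20.839) -> (-58.661,-20.839) [heading=180, draw]
  BK 10.5: (-58.661,-20.839) -> (-48.161,-20.839) [heading=180, draw]
  -- iteration 4/4 --
  FD 10.9: (-48.161,-20.839) -> (-59.061,-20.839) [heading=180, draw]
  FD 8.9: (-59.061,-20.839) -> (-67.961,-20.839) [heading=180, draw]
  FD 12.7: (-67.961,-20.839) -> (-80.661,-20.839) [heading=180, draw]
  BK 10.5: (-80.661,-20.839) -> (-70.161,-20.839) [heading=180, draw]
]
LT 25: heading 180 -> 205
RT 90: heading 205 -> 115
RT 281: heading 115 -> 194
RT 180: heading 194 -> 14
Final: pos=(-70.161,-20.839), heading=14, 18 segment(s) drawn
Segments drawn: 18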